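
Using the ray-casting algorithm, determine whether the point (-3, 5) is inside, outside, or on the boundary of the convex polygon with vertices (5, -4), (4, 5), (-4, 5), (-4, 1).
The point (-3, 5) lies on the polygon boundary

Boundary check: the query satisfies the collinearity and bounding-box conditions for some polygon edge, so it lies exactly on the boundary.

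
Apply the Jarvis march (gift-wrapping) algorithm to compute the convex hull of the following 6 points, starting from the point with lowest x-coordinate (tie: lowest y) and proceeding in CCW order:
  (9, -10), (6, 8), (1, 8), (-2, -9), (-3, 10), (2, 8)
Hull (CCW) = [(-3, 10), (-2, -9), (9, -10), (6, 8)]

Jarvis march: at each step, from the current hull vertex p, select the next vertex q as the point such that every other point lies strictly to the left of (or on) the directed line p → q. (Equivalently: for every other point r, the cross product (q − p) × (r − p) ≥ 0.)
Starting point (lowest x, tie lowest y): (-3, 10). Wrap until returning to start. Resulting hull: (-3, 10), (-2, -9), (9, -10), (6, 8).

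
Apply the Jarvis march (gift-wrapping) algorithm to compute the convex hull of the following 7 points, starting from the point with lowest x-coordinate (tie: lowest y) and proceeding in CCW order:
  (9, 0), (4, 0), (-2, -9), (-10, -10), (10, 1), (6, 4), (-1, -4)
Hull (CCW) = [(-10, -10), (-2, -9), (9, 0), (10, 1), (6, 4)]

Jarvis march: at each step, from the current hull vertex p, select the next vertex q as the point such that every other point lies strictly to the left of (or on) the directed line p → q. (Equivalently: for every other point r, the cross product (q − p) × (r − p) ≥ 0.)
Starting point (lowest x, tie lowest y): (-10, -10). Wrap until returning to start. Resulting hull: (-10, -10), (-2, -9), (9, 0), (10, 1), (6, 4).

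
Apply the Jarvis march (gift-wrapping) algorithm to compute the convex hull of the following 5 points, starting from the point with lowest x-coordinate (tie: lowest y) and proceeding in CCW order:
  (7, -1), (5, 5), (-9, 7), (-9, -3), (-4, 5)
Hull (CCW) = [(-9, -3), (7, -1), (5, 5), (-9, 7)]

Jarvis march: at each step, from the current hull vertex p, select the next vertex q as the point such that every other point lies strictly to the left of (or on) the directed line p → q. (Equivalently: for every other point r, the cross product (q − p) × (r − p) ≥ 0.)
Starting point (lowest x, tie lowest y): (-9, -3). Wrap until returning to start. Resulting hull: (-9, -3), (7, -1), (5, 5), (-9, 7).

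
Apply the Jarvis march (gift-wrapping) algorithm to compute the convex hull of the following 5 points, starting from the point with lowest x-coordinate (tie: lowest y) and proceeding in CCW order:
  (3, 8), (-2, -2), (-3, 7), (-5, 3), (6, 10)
Hull (CCW) = [(-5, 3), (-2, -2), (6, 10), (-3, 7)]

Jarvis march: at each step, from the current hull vertex p, select the next vertex q as the point such that every other point lies strictly to the left of (or on) the directed line p → q. (Equivalently: for every other point r, the cross product (q − p) × (r − p) ≥ 0.)
Starting point (lowest x, tie lowest y): (-5, 3). Wrap until returning to start. Resulting hull: (-5, 3), (-2, -2), (6, 10), (-3, 7).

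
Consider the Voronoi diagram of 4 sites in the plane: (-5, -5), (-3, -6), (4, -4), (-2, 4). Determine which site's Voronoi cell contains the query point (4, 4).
Nearest site = (-2, 4)

The Voronoi cell of site s contains exactly those query points closer to s than to any other site. Compute squared distances from q = (4, 4) to each site:
  (-2 − 4)² + (4 − 4)² = 36
  (4 − 4)² + (-4 − 4)² = 64
  (-3 − 4)² + (-6 − 4)² = 149
  (-5 − 4)² + (-5 − 4)² = 162
Minimum is attained by (-2, 4), so q lies in its Voronoi cell.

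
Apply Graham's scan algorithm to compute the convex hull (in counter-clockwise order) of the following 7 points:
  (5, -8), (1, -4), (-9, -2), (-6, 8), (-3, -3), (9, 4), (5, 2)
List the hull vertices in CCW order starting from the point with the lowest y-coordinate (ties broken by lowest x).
Hull (CCW) = [(5, -8), (9, 4), (-6, 8), (-9, -2)]

Graham scan procedure:
  1. Find the pivot p₀ = point with lowest y (tie → lowest x): (5, -8).
  2. Sort the remaining points by polar angle around p₀.
  3. Walk through sorted points, maintaining a stack; pop the top while the last three entries make a non-left turn (cross product ≤ 0).
  4. Final stack is the convex hull in CCW order: (5, -8), (9, 4), (-6, 8), (-9, -2).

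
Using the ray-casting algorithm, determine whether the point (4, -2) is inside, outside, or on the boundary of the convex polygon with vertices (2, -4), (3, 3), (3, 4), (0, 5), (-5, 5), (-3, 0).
The point (4, -2) lies strictly outside the polygon

Cast a horizontal ray to the right from the query point and count how many polygon edges it crosses (each edge strictly once or zero times, handled with the usual half-open convention). 
Parity of crossings → even ⇒ outside.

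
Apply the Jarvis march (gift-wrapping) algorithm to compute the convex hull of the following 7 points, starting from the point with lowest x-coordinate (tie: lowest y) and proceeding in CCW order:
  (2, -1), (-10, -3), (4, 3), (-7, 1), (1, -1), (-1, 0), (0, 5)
Hull (CCW) = [(-10, -3), (2, -1), (4, 3), (0, 5), (-7, 1)]

Jarvis march: at each step, from the current hull vertex p, select the next vertex q as the point such that every other point lies strictly to the left of (or on) the directed line p → q. (Equivalently: for every other point r, the cross product (q − p) × (r − p) ≥ 0.)
Starting point (lowest x, tie lowest y): (-10, -3). Wrap until returning to start. Resulting hull: (-10, -3), (2, -1), (4, 3), (0, 5), (-7, 1).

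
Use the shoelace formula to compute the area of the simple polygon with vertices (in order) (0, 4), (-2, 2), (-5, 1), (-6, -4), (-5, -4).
Area = 13

Shoelace formula: Area = (1/2) |Σ_i (x_i · y_{i+1} − x_{i+1} · y_i)| (indices mod n). Compute each cross term:
  (0)(2) − (-2)(4) = 8
  (-2)(1) − (-5)(2) = 8
  (-5)(-4) − (-6)(1) = 26
  (-6)(-4) − (-5)(-4) = 4
  (-5)(4) − (0)(-4) = -20
Sum = 26, so (signed) Area = 26/2 = 13, |Area| = 13.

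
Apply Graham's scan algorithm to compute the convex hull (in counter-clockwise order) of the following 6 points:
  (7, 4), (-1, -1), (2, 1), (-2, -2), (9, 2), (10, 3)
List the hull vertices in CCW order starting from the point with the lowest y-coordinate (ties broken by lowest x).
Hull (CCW) = [(-2, -2), (9, 2), (10, 3), (7, 4), (2, 1), (-1, -1)]

Graham scan procedure:
  1. Find the pivot p₀ = point with lowest y (tie → lowest x): (-2, -2).
  2. Sort the remaining points by polar angle around p₀.
  3. Walk through sorted points, maintaining a stack; pop the top while the last three entries make a non-left turn (cross product ≤ 0).
  4. Final stack is the convex hull in CCW order: (-2, -2), (9, 2), (10, 3), (7, 4), (2, 1), (-1, -1).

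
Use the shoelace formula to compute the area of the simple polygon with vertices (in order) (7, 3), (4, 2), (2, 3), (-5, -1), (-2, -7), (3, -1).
Area = 95/2

Shoelace formula: Area = (1/2) |Σ_i (x_i · y_{i+1} − x_{i+1} · y_i)| (indices mod n). Compute each cross term:
  (7)(2) − (4)(3) = 2
  (4)(3) − (2)(2) = 8
  (2)(-1) − (-5)(3) = 13
  (-5)(-7) − (-2)(-1) = 33
  (-2)(-1) − (3)(-7) = 23
  (3)(3) − (7)(-1) = 16
Sum = 95, so (signed) Area = 95/2 = 95/2, |Area| = 95/2.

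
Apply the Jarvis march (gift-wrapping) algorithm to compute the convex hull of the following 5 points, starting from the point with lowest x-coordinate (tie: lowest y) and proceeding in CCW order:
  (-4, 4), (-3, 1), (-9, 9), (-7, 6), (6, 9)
Hull (CCW) = [(-9, 9), (-7, 6), (-3, 1), (6, 9)]

Jarvis march: at each step, from the current hull vertex p, select the next vertex q as the point such that every other point lies strictly to the left of (or on) the directed line p → q. (Equivalently: for every other point r, the cross product (q − p) × (r − p) ≥ 0.)
Starting point (lowest x, tie lowest y): (-9, 9). Wrap until returning to start. Resulting hull: (-9, 9), (-7, 6), (-3, 1), (6, 9).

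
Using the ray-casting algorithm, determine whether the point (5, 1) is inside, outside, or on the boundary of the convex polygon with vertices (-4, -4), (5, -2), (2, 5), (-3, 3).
The point (5, 1) lies strictly outside the polygon

Cast a horizontal ray to the right from the query point and count how many polygon edges it crosses (each edge strictly once or zero times, handled with the usual half-open convention). 
Parity of crossings → even ⇒ outside.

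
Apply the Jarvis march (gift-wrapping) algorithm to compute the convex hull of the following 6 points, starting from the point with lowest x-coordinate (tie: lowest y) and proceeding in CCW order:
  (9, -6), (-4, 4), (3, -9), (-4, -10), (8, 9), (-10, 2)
Hull (CCW) = [(-10, 2), (-4, -10), (3, -9), (9, -6), (8, 9)]

Jarvis march: at each step, from the current hull vertex p, select the next vertex q as the point such that every other point lies strictly to the left of (or on) the directed line p → q. (Equivalently: for every other point r, the cross product (q − p) × (r − p) ≥ 0.)
Starting point (lowest x, tie lowest y): (-10, 2). Wrap until returning to start. Resulting hull: (-10, 2), (-4, -10), (3, -9), (9, -6), (8, 9).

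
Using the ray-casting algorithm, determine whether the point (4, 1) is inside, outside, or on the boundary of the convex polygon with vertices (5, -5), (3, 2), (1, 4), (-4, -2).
The point (4, 1) lies strictly outside the polygon

Cast a horizontal ray to the right from the query point and count how many polygon edges it crosses (each edge strictly once or zero times, handled with the usual half-open convention). 
Parity of crossings → even ⇒ outside.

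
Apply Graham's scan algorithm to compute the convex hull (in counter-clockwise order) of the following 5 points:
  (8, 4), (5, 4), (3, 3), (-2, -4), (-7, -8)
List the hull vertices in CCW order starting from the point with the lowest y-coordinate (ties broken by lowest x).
Hull (CCW) = [(-7, -8), (8, 4), (5, 4), (3, 3)]

Graham scan procedure:
  1. Find the pivot p₀ = point with lowest y (tie → lowest x): (-7, -8).
  2. Sort the remaining points by polar angle around p₀.
  3. Walk through sorted points, maintaining a stack; pop the top while the last three entries make a non-left turn (cross product ≤ 0).
  4. Final stack is the convex hull in CCW order: (-7, -8), (8, 4), (5, 4), (3, 3).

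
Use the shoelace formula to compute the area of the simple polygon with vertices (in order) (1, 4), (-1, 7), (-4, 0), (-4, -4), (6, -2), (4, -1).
Area = 53

Shoelace formula: Area = (1/2) |Σ_i (x_i · y_{i+1} − x_{i+1} · y_i)| (indices mod n). Compute each cross term:
  (1)(7) − (-1)(4) = 11
  (-1)(0) − (-4)(7) = 28
  (-4)(-4) − (-4)(0) = 16
  (-4)(-2) − (6)(-4) = 32
  (6)(-1) − (4)(-2) = 2
  (4)(4) − (1)(-1) = 17
Sum = 106, so (signed) Area = 106/2 = 53, |Area| = 53.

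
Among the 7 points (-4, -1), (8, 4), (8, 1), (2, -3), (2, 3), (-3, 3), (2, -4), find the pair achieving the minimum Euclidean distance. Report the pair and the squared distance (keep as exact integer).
Pair = ((2, -3), (2, -4)); squared distance = 1

Compute all C(7, 2) = 21 pairwise squared distances (x_i − x_j)² + (y_i − y_j)². The minimum is 1, attained by the pair ((2, -3), (2, -4)).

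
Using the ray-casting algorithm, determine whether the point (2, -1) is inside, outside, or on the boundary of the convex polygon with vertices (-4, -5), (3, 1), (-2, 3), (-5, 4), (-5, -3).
The point (2, -1) lies strictly outside the polygon

Cast a horizontal ray to the right from the query point and count how many polygon edges it crosses (each edge strictly once or zero times, handled with the usual half-open convention). 
Parity of crossings → even ⇒ outside.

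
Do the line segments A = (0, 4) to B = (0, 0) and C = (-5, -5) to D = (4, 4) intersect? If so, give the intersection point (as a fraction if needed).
Yes; intersection at (0, 0) (t = 1 on AB, s = 5/9 on CD)

Parametrize AB as A + t(B − A) = (0 + 0 t, 4 + -4 t) and CD as C + s(D − C) = (-5 + 9 s, -5 + 9 s). Solve the linear system for (t, s). Determinant = -36 ≠ 0, so a unique intersection of the containing lines exists. Solution: t = 1, s = 5/9 — both in [0, 1], so the segments cross. Intersection point: (0, 0).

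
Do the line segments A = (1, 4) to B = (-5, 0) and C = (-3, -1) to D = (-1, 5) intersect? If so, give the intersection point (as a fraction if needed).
Yes; intersection at (-2, 2) (t = 1/2 on AB, s = 1/2 on CD)

Parametrize AB as A + t(B − A) = (1 + -6 t, 4 + -4 t) and CD as C + s(D − C) = (-3 + 2 s, -1 + 6 s). Solve the linear system for (t, s). Determinant = 28 ≠ 0, so a unique intersection of the containing lines exists. Solution: t = 1/2, s = 1/2 — both in [0, 1], so the segments cross. Intersection point: (-2, 2).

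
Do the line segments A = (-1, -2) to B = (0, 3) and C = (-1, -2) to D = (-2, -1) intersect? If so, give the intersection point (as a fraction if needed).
Yes; intersection at (-1, -2) (t = 0 on AB, s = 0 on CD)

Parametrize AB as A + t(B − A) = (-1 + 1 t, -2 + 5 t) and CD as C + s(D − C) = (-1 + -1 s, -2 + 1 s). Solve the linear system for (t, s). Determinant = -6 ≠ 0, so a unique intersection of the containing lines exists. Solution: t = 0, s = 0 — both in [0, 1], so the segments cross. Intersection point: (-1, -2).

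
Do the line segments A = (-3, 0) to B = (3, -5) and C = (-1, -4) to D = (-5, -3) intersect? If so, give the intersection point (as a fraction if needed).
No (intersection of containing lines falls outside at least one segment)

Parametrize and solve: t = 1, s = -1. At least one of these is outside [0, 1], so the segments do not intersect.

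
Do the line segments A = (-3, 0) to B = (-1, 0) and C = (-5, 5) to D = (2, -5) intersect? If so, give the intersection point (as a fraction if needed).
Yes; intersection at (-3/2, 0) (t = 3/4 on AB, s = 1/2 on CD)

Parametrize AB as A + t(B − A) = (-3 + 2 t, 0 + 0 t) and CD as C + s(D − C) = (-5 + 7 s, 5 + -10 s). Solve the linear system for (t, s). Determinant = 20 ≠ 0, so a unique intersection of the containing lines exists. Solution: t = 3/4, s = 1/2 — both in [0, 1], so the segments cross. Intersection point: (-3/2, 0).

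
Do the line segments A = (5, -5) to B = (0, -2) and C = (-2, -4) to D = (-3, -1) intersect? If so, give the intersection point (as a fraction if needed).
No (intersection of containing lines falls outside at least one segment)

Parametrize and solve: t = 5/3, s = 4/3. At least one of these is outside [0, 1], so the segments do not intersect.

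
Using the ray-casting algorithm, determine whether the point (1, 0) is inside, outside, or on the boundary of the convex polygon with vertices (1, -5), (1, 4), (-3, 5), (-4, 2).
The point (1, 0) lies on the polygon boundary

Boundary check: the query satisfies the collinearity and bounding-box conditions for some polygon edge, so it lies exactly on the boundary.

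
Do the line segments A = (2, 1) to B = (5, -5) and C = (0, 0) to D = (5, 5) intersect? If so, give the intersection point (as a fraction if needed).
No (intersection of containing lines falls outside at least one segment)

Parametrize and solve: t = -1/9, s = 1/3. At least one of these is outside [0, 1], so the segments do not intersect.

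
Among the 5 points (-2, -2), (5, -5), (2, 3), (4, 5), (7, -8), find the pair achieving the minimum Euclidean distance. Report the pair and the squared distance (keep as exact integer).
Pair = ((2, 3), (4, 5)); squared distance = 8

Compute all C(5, 2) = 10 pairwise squared distances (x_i − x_j)² + (y_i − y_j)². The minimum is 8, attained by the pair ((2, 3), (4, 5)).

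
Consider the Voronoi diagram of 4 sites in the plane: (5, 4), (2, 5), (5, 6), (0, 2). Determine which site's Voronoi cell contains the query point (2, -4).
Nearest site = (0, 2)

The Voronoi cell of site s contains exactly those query points closer to s than to any other site. Compute squared distances from q = (2, -4) to each site:
  (0 − 2)² + (2 − -4)² = 40
  (5 − 2)² + (4 − -4)² = 73
  (2 − 2)² + (5 − -4)² = 81
  (5 − 2)² + (6 − -4)² = 109
Minimum is attained by (0, 2), so q lies in its Voronoi cell.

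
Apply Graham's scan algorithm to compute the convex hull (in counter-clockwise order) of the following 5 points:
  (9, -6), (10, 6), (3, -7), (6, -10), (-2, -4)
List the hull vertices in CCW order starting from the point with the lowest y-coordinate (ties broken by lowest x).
Hull (CCW) = [(6, -10), (9, -6), (10, 6), (-2, -4)]

Graham scan procedure:
  1. Find the pivot p₀ = point with lowest y (tie → lowest x): (6, -10).
  2. Sort the remaining points by polar angle around p₀.
  3. Walk through sorted points, maintaining a stack; pop the top while the last three entries make a non-left turn (cross product ≤ 0).
  4. Final stack is the convex hull in CCW order: (6, -10), (9, -6), (10, 6), (-2, -4).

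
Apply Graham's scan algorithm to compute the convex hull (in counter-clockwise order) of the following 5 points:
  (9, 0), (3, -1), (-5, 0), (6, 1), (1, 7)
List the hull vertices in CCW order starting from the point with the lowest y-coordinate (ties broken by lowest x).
Hull (CCW) = [(3, -1), (9, 0), (1, 7), (-5, 0)]

Graham scan procedure:
  1. Find the pivot p₀ = point with lowest y (tie → lowest x): (3, -1).
  2. Sort the remaining points by polar angle around p₀.
  3. Walk through sorted points, maintaining a stack; pop the top while the last three entries make a non-left turn (cross product ≤ 0).
  4. Final stack is the convex hull in CCW order: (3, -1), (9, 0), (1, 7), (-5, 0).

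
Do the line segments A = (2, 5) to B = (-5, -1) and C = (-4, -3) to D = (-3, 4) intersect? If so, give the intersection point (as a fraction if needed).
Yes; intersection at (-152/43, 11/43) (t = 34/43 on AB, s = 20/43 on CD)

Parametrize AB as A + t(B − A) = (2 + -7 t, 5 + -6 t) and CD as C + s(D − C) = (-4 + 1 s, -3 + 7 s). Solve the linear system for (t, s). Determinant = 43 ≠ 0, so a unique intersection of the containing lines exists. Solution: t = 34/43, s = 20/43 — both in [0, 1], so the segments cross. Intersection point: (-152/43, 11/43).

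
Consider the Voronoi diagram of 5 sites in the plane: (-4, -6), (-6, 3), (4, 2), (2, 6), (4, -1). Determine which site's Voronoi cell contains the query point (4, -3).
Nearest site = (4, -1)

The Voronoi cell of site s contains exactly those query points closer to s than to any other site. Compute squared distances from q = (4, -3) to each site:
  (4 − 4)² + (-1 − -3)² = 4
  (4 − 4)² + (2 − -3)² = 25
  (-4 − 4)² + (-6 − -3)² = 73
  (2 − 4)² + (6 − -3)² = 85
  (-6 − 4)² + (3 − -3)² = 136
Minimum is attained by (4, -1), so q lies in its Voronoi cell.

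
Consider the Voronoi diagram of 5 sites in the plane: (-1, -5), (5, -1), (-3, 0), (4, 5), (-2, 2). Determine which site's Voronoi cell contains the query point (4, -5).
Nearest site = (5, -1)

The Voronoi cell of site s contains exactly those query points closer to s than to any other site. Compute squared distances from q = (4, -5) to each site:
  (5 − 4)² + (-1 − -5)² = 17
  (-1 − 4)² + (-5 − -5)² = 25
  (-3 − 4)² + (0 − -5)² = 74
  (-2 − 4)² + (2 − -5)² = 85
  (4 − 4)² + (5 − -5)² = 100
Minimum is attained by (5, -1), so q lies in its Voronoi cell.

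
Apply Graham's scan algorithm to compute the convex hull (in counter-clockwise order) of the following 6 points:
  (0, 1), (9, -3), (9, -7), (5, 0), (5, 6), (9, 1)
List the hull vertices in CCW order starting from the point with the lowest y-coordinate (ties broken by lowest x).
Hull (CCW) = [(9, -7), (9, 1), (5, 6), (0, 1)]

Graham scan procedure:
  1. Find the pivot p₀ = point with lowest y (tie → lowest x): (9, -7).
  2. Sort the remaining points by polar angle around p₀.
  3. Walk through sorted points, maintaining a stack; pop the top while the last three entries make a non-left turn (cross product ≤ 0).
  4. Final stack is the convex hull in CCW order: (9, -7), (9, 1), (5, 6), (0, 1).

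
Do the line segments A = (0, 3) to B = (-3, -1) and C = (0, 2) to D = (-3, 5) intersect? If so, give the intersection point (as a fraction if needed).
Yes; intersection at (-3/7, 17/7) (t = 1/7 on AB, s = 1/7 on CD)

Parametrize AB as A + t(B − A) = (0 + -3 t, 3 + -4 t) and CD as C + s(D − C) = (0 + -3 s, 2 + 3 s). Solve the linear system for (t, s). Determinant = 21 ≠ 0, so a unique intersection of the containing lines exists. Solution: t = 1/7, s = 1/7 — both in [0, 1], so the segments cross. Intersection point: (-3/7, 17/7).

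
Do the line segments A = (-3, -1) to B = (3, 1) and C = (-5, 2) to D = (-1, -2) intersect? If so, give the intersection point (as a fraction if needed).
Yes; intersection at (-9/4, -3/4) (t = 1/8 on AB, s = 11/16 on CD)

Parametrize AB as A + t(B − A) = (-3 + 6 t, -1 + 2 t) and CD as C + s(D − C) = (-5 + 4 s, 2 + -4 s). Solve the linear system for (t, s). Determinant = 32 ≠ 0, so a unique intersection of the containing lines exists. Solution: t = 1/8, s = 11/16 — both in [0, 1], so the segments cross. Intersection point: (-9/4, -3/4).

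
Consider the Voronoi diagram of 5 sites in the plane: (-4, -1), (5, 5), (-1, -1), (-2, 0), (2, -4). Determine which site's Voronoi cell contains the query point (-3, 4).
Nearest site = (-2, 0)

The Voronoi cell of site s contains exactly those query points closer to s than to any other site. Compute squared distances from q = (-3, 4) to each site:
  (-2 − -3)² + (0 − 4)² = 17
  (-4 − -3)² + (-1 − 4)² = 26
  (-1 − -3)² + (-1 − 4)² = 29
  (5 − -3)² + (5 − 4)² = 65
  (2 − -3)² + (-4 − 4)² = 89
Minimum is attained by (-2, 0), so q lies in its Voronoi cell.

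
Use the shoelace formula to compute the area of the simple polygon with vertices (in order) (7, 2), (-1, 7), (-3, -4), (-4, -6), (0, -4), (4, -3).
Area = 139/2

Shoelace formula: Area = (1/2) |Σ_i (x_i · y_{i+1} − x_{i+1} · y_i)| (indices mod n). Compute each cross term:
  (7)(7) − (-1)(2) = 51
  (-1)(-4) − (-3)(7) = 25
  (-3)(-6) − (-4)(-4) = 2
  (-4)(-4) − (0)(-6) = 16
  (0)(-3) − (4)(-4) = 16
  (4)(2) − (7)(-3) = 29
Sum = 139, so (signed) Area = 139/2 = 139/2, |Area| = 139/2.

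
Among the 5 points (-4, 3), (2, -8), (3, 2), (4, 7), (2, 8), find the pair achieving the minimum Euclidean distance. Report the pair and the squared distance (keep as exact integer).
Pair = ((4, 7), (2, 8)); squared distance = 5

Compute all C(5, 2) = 10 pairwise squared distances (x_i − x_j)² + (y_i − y_j)². The minimum is 5, attained by the pair ((4, 7), (2, 8)).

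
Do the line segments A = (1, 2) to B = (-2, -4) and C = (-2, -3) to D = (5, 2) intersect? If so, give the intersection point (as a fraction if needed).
Yes; intersection at (-11/9, -22/9) (t = 20/27 on AB, s = 1/9 on CD)

Parametrize AB as A + t(B − A) = (1 + -3 t, 2 + -6 t) and CD as C + s(D − C) = (-2 + 7 s, -3 + 5 s). Solve the linear system for (t, s). Determinant = -27 ≠ 0, so a unique intersection of the containing lines exists. Solution: t = 20/27, s = 1/9 — both in [0, 1], so the segments cross. Intersection point: (-11/9, -22/9).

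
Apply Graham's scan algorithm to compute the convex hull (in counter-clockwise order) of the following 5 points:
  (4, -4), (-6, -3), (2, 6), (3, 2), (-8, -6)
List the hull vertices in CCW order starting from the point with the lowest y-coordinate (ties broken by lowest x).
Hull (CCW) = [(-8, -6), (4, -4), (3, 2), (2, 6), (-6, -3)]

Graham scan procedure:
  1. Find the pivot p₀ = point with lowest y (tie → lowest x): (-8, -6).
  2. Sort the remaining points by polar angle around p₀.
  3. Walk through sorted points, maintaining a stack; pop the top while the last three entries make a non-left turn (cross product ≤ 0).
  4. Final stack is the convex hull in CCW order: (-8, -6), (4, -4), (3, 2), (2, 6), (-6, -3).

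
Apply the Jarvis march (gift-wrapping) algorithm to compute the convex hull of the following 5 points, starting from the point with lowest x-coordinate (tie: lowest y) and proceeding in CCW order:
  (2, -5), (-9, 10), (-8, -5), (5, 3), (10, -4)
Hull (CCW) = [(-9, 10), (-8, -5), (2, -5), (10, -4), (5, 3)]

Jarvis march: at each step, from the current hull vertex p, select the next vertex q as the point such that every other point lies strictly to the left of (or on) the directed line p → q. (Equivalently: for every other point r, the cross product (q − p) × (r − p) ≥ 0.)
Starting point (lowest x, tie lowest y): (-9, 10). Wrap until returning to start. Resulting hull: (-9, 10), (-8, -5), (2, -5), (10, -4), (5, 3).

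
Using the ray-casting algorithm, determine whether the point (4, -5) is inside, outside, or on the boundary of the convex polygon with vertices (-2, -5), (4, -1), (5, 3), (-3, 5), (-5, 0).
The point (4, -5) lies strictly outside the polygon

Cast a horizontal ray to the right from the query point and count how many polygon edges it crosses (each edge strictly once or zero times, handled with the usual half-open convention). 
Parity of crossings → even ⇒ outside.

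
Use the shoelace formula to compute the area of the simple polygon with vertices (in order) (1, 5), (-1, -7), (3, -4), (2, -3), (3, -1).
Area = 45/2

Shoelace formula: Area = (1/2) |Σ_i (x_i · y_{i+1} − x_{i+1} · y_i)| (indices mod n). Compute each cross term:
  (1)(-7) − (-1)(5) = -2
  (-1)(-4) − (3)(-7) = 25
  (3)(-3) − (2)(-4) = -1
  (2)(-1) − (3)(-3) = 7
  (3)(5) − (1)(-1) = 16
Sum = 45, so (signed) Area = 45/2 = 45/2, |Area| = 45/2.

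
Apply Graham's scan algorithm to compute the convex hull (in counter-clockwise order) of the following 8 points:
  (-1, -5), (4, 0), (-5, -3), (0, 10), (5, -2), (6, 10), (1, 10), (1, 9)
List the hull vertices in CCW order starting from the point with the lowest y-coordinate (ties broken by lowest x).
Hull (CCW) = [(-1, -5), (5, -2), (6, 10), (0, 10), (-5, -3)]

Graham scan procedure:
  1. Find the pivot p₀ = point with lowest y (tie → lowest x): (-1, -5).
  2. Sort the remaining points by polar angle around p₀.
  3. Walk through sorted points, maintaining a stack; pop the top while the last three entries make a non-left turn (cross product ≤ 0).
  4. Final stack is the convex hull in CCW order: (-1, -5), (5, -2), (6, 10), (0, 10), (-5, -3).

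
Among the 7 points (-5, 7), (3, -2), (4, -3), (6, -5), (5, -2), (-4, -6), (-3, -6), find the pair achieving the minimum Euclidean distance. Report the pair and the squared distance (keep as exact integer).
Pair = ((-4, -6), (-3, -6)); squared distance = 1

Compute all C(7, 2) = 21 pairwise squared distances (x_i − x_j)² + (y_i − y_j)². The minimum is 1, attained by the pair ((-4, -6), (-3, -6)).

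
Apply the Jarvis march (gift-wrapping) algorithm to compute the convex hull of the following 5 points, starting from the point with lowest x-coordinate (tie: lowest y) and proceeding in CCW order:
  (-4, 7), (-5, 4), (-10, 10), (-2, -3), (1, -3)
Hull (CCW) = [(-10, 10), (-2, -3), (1, -3), (-4, 7)]

Jarvis march: at each step, from the current hull vertex p, select the next vertex q as the point such that every other point lies strictly to the left of (or on) the directed line p → q. (Equivalently: for every other point r, the cross product (q − p) × (r − p) ≥ 0.)
Starting point (lowest x, tie lowest y): (-10, 10). Wrap until returning to start. Resulting hull: (-10, 10), (-2, -3), (1, -3), (-4, 7).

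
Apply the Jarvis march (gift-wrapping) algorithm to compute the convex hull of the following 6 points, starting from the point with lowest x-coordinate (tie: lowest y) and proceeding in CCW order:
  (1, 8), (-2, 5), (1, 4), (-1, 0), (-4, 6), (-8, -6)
Hull (CCW) = [(-8, -6), (-1, 0), (1, 4), (1, 8), (-4, 6)]

Jarvis march: at each step, from the current hull vertex p, select the next vertex q as the point such that every other point lies strictly to the left of (or on) the directed line p → q. (Equivalently: for every other point r, the cross product (q − p) × (r − p) ≥ 0.)
Starting point (lowest x, tie lowest y): (-8, -6). Wrap until returning to start. Resulting hull: (-8, -6), (-1, 0), (1, 4), (1, 8), (-4, 6).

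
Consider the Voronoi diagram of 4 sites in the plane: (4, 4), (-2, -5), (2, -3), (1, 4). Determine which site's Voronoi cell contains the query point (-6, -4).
Nearest site = (-2, -5)

The Voronoi cell of site s contains exactly those query points closer to s than to any other site. Compute squared distances from q = (-6, -4) to each site:
  (-2 − -6)² + (-5 − -4)² = 17
  (2 − -6)² + (-3 − -4)² = 65
  (1 − -6)² + (4 − -4)² = 113
  (4 − -6)² + (4 − -4)² = 164
Minimum is attained by (-2, -5), so q lies in its Voronoi cell.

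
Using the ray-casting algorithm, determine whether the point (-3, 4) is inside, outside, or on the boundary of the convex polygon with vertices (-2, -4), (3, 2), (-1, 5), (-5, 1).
The point (-3, 4) lies strictly outside the polygon

Cast a horizontal ray to the right from the query point and count how many polygon edges it crosses (each edge strictly once or zero times, handled with the usual half-open convention). 
Parity of crossings → even ⇒ outside.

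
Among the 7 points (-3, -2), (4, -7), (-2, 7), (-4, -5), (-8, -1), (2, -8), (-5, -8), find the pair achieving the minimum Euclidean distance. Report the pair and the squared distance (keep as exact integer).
Pair = ((4, -7), (2, -8)); squared distance = 5

Compute all C(7, 2) = 21 pairwise squared distances (x_i − x_j)² + (y_i − y_j)². The minimum is 5, attained by the pair ((4, -7), (2, -8)).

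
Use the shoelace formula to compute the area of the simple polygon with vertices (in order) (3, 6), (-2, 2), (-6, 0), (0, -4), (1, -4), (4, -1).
Area = 50

Shoelace formula: Area = (1/2) |Σ_i (x_i · y_{i+1} − x_{i+1} · y_i)| (indices mod n). Compute each cross term:
  (3)(2) − (-2)(6) = 18
  (-2)(0) − (-6)(2) = 12
  (-6)(-4) − (0)(0) = 24
  (0)(-4) − (1)(-4) = 4
  (1)(-1) − (4)(-4) = 15
  (4)(6) − (3)(-1) = 27
Sum = 100, so (signed) Area = 100/2 = 50, |Area| = 50.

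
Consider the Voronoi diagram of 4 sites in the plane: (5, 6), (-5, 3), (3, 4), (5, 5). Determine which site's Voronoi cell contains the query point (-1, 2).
Nearest site = (-5, 3)

The Voronoi cell of site s contains exactly those query points closer to s than to any other site. Compute squared distances from q = (-1, 2) to each site:
  (-5 − -1)² + (3 − 2)² = 17
  (3 − -1)² + (4 − 2)² = 20
  (5 − -1)² + (5 − 2)² = 45
  (5 − -1)² + (6 − 2)² = 52
Minimum is attained by (-5, 3), so q lies in its Voronoi cell.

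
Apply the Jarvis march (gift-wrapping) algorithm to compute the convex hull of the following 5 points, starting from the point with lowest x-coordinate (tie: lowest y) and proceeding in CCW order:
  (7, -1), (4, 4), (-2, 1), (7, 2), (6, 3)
Hull (CCW) = [(-2, 1), (7, -1), (7, 2), (6, 3), (4, 4)]

Jarvis march: at each step, from the current hull vertex p, select the next vertex q as the point such that every other point lies strictly to the left of (or on) the directed line p → q. (Equivalently: for every other point r, the cross product (q − p) × (r − p) ≥ 0.)
Starting point (lowest x, tie lowest y): (-2, 1). Wrap until returning to start. Resulting hull: (-2, 1), (7, -1), (7, 2), (6, 3), (4, 4).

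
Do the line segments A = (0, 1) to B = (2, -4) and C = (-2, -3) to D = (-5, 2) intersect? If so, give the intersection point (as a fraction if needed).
No (intersection of containing lines falls outside at least one segment)

Parametrize and solve: t = 22/5, s = -18/5. At least one of these is outside [0, 1], so the segments do not intersect.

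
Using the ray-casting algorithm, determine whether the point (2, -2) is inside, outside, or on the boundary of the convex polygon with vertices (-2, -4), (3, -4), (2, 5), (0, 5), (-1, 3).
The point (2, -2) lies strictly inside the polygon

Cast a horizontal ray to the right from the query point and count how many polygon edges it crosses (each edge strictly once or zero times, handled with the usual half-open convention). 
Parity of crossings → odd ⇒ inside.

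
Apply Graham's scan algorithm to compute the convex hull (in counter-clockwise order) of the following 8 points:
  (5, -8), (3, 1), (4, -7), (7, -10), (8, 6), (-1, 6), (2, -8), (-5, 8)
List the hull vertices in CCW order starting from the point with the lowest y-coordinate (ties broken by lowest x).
Hull (CCW) = [(7, -10), (8, 6), (-5, 8), (2, -8)]

Graham scan procedure:
  1. Find the pivot p₀ = point with lowest y (tie → lowest x): (7, -10).
  2. Sort the remaining points by polar angle around p₀.
  3. Walk through sorted points, maintaining a stack; pop the top while the last three entries make a non-left turn (cross product ≤ 0).
  4. Final stack is the convex hull in CCW order: (7, -10), (8, 6), (-5, 8), (2, -8).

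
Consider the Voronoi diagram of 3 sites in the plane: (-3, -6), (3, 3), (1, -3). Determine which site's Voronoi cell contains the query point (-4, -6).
Nearest site = (-3, -6)

The Voronoi cell of site s contains exactly those query points closer to s than to any other site. Compute squared distances from q = (-4, -6) to each site:
  (-3 − -4)² + (-6 − -6)² = 1
  (1 − -4)² + (-3 − -6)² = 34
  (3 − -4)² + (3 − -6)² = 130
Minimum is attained by (-3, -6), so q lies in its Voronoi cell.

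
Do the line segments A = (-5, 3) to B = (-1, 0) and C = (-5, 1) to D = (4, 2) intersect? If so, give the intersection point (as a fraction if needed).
Yes; intersection at (-83/31, 39/31) (t = 18/31 on AB, s = 8/31 on CD)

Parametrize AB as A + t(B − A) = (-5 + 4 t, 3 + -3 t) and CD as C + s(D − C) = (-5 + 9 s, 1 + 1 s). Solve the linear system for (t, s). Determinant = -31 ≠ 0, so a unique intersection of the containing lines exists. Solution: t = 18/31, s = 8/31 — both in [0, 1], so the segments cross. Intersection point: (-83/31, 39/31).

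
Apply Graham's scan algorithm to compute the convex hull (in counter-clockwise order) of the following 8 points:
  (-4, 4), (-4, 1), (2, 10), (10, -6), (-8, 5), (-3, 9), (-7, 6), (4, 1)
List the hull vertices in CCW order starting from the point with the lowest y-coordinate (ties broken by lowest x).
Hull (CCW) = [(10, -6), (2, 10), (-3, 9), (-7, 6), (-8, 5), (-4, 1)]

Graham scan procedure:
  1. Find the pivot p₀ = point with lowest y (tie → lowest x): (10, -6).
  2. Sort the remaining points by polar angle around p₀.
  3. Walk through sorted points, maintaining a stack; pop the top while the last three entries make a non-left turn (cross product ≤ 0).
  4. Final stack is the convex hull in CCW order: (10, -6), (2, 10), (-3, 9), (-7, 6), (-8, 5), (-4, 1).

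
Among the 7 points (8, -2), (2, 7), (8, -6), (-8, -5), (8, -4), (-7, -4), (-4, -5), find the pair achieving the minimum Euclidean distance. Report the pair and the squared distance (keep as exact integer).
Pair = ((-8, -5), (-7, -4)); squared distance = 2

Compute all C(7, 2) = 21 pairwise squared distances (x_i − x_j)² + (y_i − y_j)². The minimum is 2, attained by the pair ((-8, -5), (-7, -4)).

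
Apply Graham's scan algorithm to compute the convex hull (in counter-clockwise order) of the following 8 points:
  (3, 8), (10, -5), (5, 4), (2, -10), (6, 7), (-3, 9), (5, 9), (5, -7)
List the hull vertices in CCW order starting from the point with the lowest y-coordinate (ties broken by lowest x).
Hull (CCW) = [(2, -10), (10, -5), (6, 7), (5, 9), (-3, 9)]

Graham scan procedure:
  1. Find the pivot p₀ = point with lowest y (tie → lowest x): (2, -10).
  2. Sort the remaining points by polar angle around p₀.
  3. Walk through sorted points, maintaining a stack; pop the top while the last three entries make a non-left turn (cross product ≤ 0).
  4. Final stack is the convex hull in CCW order: (2, -10), (10, -5), (6, 7), (5, 9), (-3, 9).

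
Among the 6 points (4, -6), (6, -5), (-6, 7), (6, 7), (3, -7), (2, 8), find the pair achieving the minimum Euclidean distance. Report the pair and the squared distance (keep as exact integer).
Pair = ((4, -6), (3, -7)); squared distance = 2

Compute all C(6, 2) = 15 pairwise squared distances (x_i − x_j)² + (y_i − y_j)². The minimum is 2, attained by the pair ((4, -6), (3, -7)).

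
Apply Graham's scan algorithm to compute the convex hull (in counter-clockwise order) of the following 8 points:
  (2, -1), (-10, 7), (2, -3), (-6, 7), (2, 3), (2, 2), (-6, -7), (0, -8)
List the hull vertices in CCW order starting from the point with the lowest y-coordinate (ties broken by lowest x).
Hull (CCW) = [(0, -8), (2, -3), (2, 3), (-6, 7), (-10, 7), (-6, -7)]

Graham scan procedure:
  1. Find the pivot p₀ = point with lowest y (tie → lowest x): (0, -8).
  2. Sort the remaining points by polar angle around p₀.
  3. Walk through sorted points, maintaining a stack; pop the top while the last three entries make a non-left turn (cross product ≤ 0).
  4. Final stack is the convex hull in CCW order: (0, -8), (2, -3), (2, 3), (-6, 7), (-10, 7), (-6, -7).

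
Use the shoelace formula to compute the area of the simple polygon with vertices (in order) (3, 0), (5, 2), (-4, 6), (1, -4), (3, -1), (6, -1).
Area = 71/2

Shoelace formula: Area = (1/2) |Σ_i (x_i · y_{i+1} − x_{i+1} · y_i)| (indices mod n). Compute each cross term:
  (3)(2) − (5)(0) = 6
  (5)(6) − (-4)(2) = 38
  (-4)(-4) − (1)(6) = 10
  (1)(-1) − (3)(-4) = 11
  (3)(-1) − (6)(-1) = 3
  (6)(0) − (3)(-1) = 3
Sum = 71, so (signed) Area = 71/2 = 71/2, |Area| = 71/2.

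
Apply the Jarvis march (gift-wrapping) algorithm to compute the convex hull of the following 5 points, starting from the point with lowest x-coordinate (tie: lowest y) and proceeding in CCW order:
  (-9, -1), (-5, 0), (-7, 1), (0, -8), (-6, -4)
Hull (CCW) = [(-9, -1), (-6, -4), (0, -8), (-5, 0), (-7, 1)]

Jarvis march: at each step, from the current hull vertex p, select the next vertex q as the point such that every other point lies strictly to the left of (or on) the directed line p → q. (Equivalently: for every other point r, the cross product (q − p) × (r − p) ≥ 0.)
Starting point (lowest x, tie lowest y): (-9, -1). Wrap until returning to start. Resulting hull: (-9, -1), (-6, -4), (0, -8), (-5, 0), (-7, 1).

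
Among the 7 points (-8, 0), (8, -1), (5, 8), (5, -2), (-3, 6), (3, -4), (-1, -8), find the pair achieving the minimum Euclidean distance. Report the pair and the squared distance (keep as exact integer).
Pair = ((5, -2), (3, -4)); squared distance = 8

Compute all C(7, 2) = 21 pairwise squared distances (x_i − x_j)² + (y_i − y_j)². The minimum is 8, attained by the pair ((5, -2), (3, -4)).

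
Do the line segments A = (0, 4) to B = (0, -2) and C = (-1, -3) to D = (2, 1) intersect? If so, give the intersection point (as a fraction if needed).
Yes; intersection at (0, -5/3) (t = 17/18 on AB, s = 1/3 on CD)

Parametrize AB as A + t(B − A) = (0 + 0 t, 4 + -6 t) and CD as C + s(D − C) = (-1 + 3 s, -3 + 4 s). Solve the linear system for (t, s). Determinant = -18 ≠ 0, so a unique intersection of the containing lines exists. Solution: t = 17/18, s = 1/3 — both in [0, 1], so the segments cross. Intersection point: (0, -5/3).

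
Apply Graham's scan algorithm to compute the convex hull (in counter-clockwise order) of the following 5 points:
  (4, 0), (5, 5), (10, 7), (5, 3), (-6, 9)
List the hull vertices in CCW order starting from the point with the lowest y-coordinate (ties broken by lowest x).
Hull (CCW) = [(4, 0), (10, 7), (-6, 9)]

Graham scan procedure:
  1. Find the pivot p₀ = point with lowest y (tie → lowest x): (4, 0).
  2. Sort the remaining points by polar angle around p₀.
  3. Walk through sorted points, maintaining a stack; pop the top while the last three entries make a non-left turn (cross product ≤ 0).
  4. Final stack is the convex hull in CCW order: (4, 0), (10, 7), (-6, 9).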